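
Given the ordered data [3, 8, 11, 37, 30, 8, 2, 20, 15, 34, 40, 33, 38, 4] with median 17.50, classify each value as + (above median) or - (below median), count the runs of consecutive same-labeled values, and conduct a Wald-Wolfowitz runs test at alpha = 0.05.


Step 1: Compute median = 17.50; label A = above, B = below.
Labels in order: BBBAABBABAAAAB  (n_A = 7, n_B = 7)
Step 2: Count runs R = 7.
Step 3: Under H0 (random ordering), E[R] = 2*n_A*n_B/(n_A+n_B) + 1 = 2*7*7/14 + 1 = 8.0000.
        Var[R] = 2*n_A*n_B*(2*n_A*n_B - n_A - n_B) / ((n_A+n_B)^2 * (n_A+n_B-1)) = 8232/2548 = 3.2308.
        SD[R] = 1.7974.
Step 4: Continuity-corrected z = (R + 0.5 - E[R]) / SD[R] = (7 + 0.5 - 8.0000) / 1.7974 = -0.2782.
Step 5: Two-sided p-value via normal approximation = 2*(1 - Phi(|z|)) = 0.780879.
Step 6: alpha = 0.05. fail to reject H0.

R = 7, z = -0.2782, p = 0.780879, fail to reject H0.


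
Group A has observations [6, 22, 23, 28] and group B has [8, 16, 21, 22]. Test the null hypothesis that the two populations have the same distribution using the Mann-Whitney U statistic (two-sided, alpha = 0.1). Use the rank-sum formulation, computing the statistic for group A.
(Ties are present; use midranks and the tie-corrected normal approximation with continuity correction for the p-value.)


Step 1: Combine and sort all 8 observations; assign midranks.
sorted (value, group): (6,X), (8,Y), (16,Y), (21,Y), (22,X), (22,Y), (23,X), (28,X)
ranks: 6->1, 8->2, 16->3, 21->4, 22->5.5, 22->5.5, 23->7, 28->8
Step 2: Rank sum for X: R1 = 1 + 5.5 + 7 + 8 = 21.5.
Step 3: U_X = R1 - n1(n1+1)/2 = 21.5 - 4*5/2 = 21.5 - 10 = 11.5.
       U_Y = n1*n2 - U_X = 16 - 11.5 = 4.5.
Step 4: Ties are present, so use the tie-corrected normal approximation (with continuity correction) for the p-value.
Step 5: p-value = 0.383630; compare to alpha = 0.1. fail to reject H0.

U_X = 11.5, p = 0.383630, fail to reject H0 at alpha = 0.1.


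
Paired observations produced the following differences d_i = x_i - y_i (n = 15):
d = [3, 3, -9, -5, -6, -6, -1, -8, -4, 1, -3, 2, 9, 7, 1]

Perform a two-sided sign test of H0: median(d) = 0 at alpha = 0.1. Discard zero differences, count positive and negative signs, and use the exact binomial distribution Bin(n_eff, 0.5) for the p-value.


Step 1: Discard zero differences. Original n = 15; n_eff = number of nonzero differences = 15.
Nonzero differences (with sign): +3, +3, -9, -5, -6, -6, -1, -8, -4, +1, -3, +2, +9, +7, +1
Step 2: Count signs: positive = 7, negative = 8.
Step 3: Under H0: P(positive) = 0.5, so the number of positives S ~ Bin(15, 0.5).
Step 4: Two-sided exact p-value = sum of Bin(15,0.5) probabilities at or below the observed probability = 1.000000.
Step 5: alpha = 0.1. fail to reject H0.

n_eff = 15, pos = 7, neg = 8, p = 1.000000, fail to reject H0.


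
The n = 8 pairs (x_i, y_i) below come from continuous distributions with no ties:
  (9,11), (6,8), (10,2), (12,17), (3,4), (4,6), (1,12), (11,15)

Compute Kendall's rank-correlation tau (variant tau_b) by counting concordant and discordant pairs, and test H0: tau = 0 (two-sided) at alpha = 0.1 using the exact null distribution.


Step 1: Enumerate the 28 unordered pairs (i,j) with i<j and classify each by sign(x_j-x_i) * sign(y_j-y_i).
  (1,2):dx=-3,dy=-3->C; (1,3):dx=+1,dy=-9->D; (1,4):dx=+3,dy=+6->C; (1,5):dx=-6,dy=-7->C
  (1,6):dx=-5,dy=-5->C; (1,7):dx=-8,dy=+1->D; (1,8):dx=+2,dy=+4->C; (2,3):dx=+4,dy=-6->D
  (2,4):dx=+6,dy=+9->C; (2,5):dx=-3,dy=-4->C; (2,6):dx=-2,dy=-2->C; (2,7):dx=-5,dy=+4->D
  (2,8):dx=+5,dy=+7->C; (3,4):dx=+2,dy=+15->C; (3,5):dx=-7,dy=+2->D; (3,6):dx=-6,dy=+4->D
  (3,7):dx=-9,dy=+10->D; (3,8):dx=+1,dy=+13->C; (4,5):dx=-9,dy=-13->C; (4,6):dx=-8,dy=-11->C
  (4,7):dx=-11,dy=-5->C; (4,8):dx=-1,dy=-2->C; (5,6):dx=+1,dy=+2->C; (5,7):dx=-2,dy=+8->D
  (5,8):dx=+8,dy=+11->C; (6,7):dx=-3,dy=+6->D; (6,8):dx=+7,dy=+9->C; (7,8):dx=+10,dy=+3->C
Step 2: C = 19, D = 9, total pairs = 28.
Step 3: tau = (C - D)/(n(n-1)/2) = (19 - 9)/28 = 0.357143.
Step 4: Exact two-sided p-value (enumerate n! = 40320 permutations of y under H0): p = 0.275099.
Step 5: alpha = 0.1. fail to reject H0.

tau_b = 0.3571 (C=19, D=9), p = 0.275099, fail to reject H0.


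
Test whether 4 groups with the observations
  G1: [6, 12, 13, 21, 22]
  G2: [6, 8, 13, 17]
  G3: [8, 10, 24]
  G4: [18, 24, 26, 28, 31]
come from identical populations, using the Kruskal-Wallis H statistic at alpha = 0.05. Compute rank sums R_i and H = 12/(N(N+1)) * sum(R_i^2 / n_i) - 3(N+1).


Step 1: Combine all N = 17 observations and assign midranks.
sorted (value, group, rank): (6,G1,1.5), (6,G2,1.5), (8,G2,3.5), (8,G3,3.5), (10,G3,5), (12,G1,6), (13,G1,7.5), (13,G2,7.5), (17,G2,9), (18,G4,10), (21,G1,11), (22,G1,12), (24,G3,13.5), (24,G4,13.5), (26,G4,15), (28,G4,16), (31,G4,17)
Step 2: Sum ranks within each group.
R_1 = 38 (n_1 = 5)
R_2 = 21.5 (n_2 = 4)
R_3 = 22 (n_3 = 3)
R_4 = 71.5 (n_4 = 5)
Step 3: H = 12/(N(N+1)) * sum(R_i^2/n_i) - 3(N+1)
     = 12/(17*18) * (38^2/5 + 21.5^2/4 + 22^2/3 + 71.5^2/5) - 3*18
     = 0.039216 * 1588.15 - 54
     = 8.280229.
Step 4: Ties present; correction factor C = 1 - 24/(17^3 - 17) = 0.995098. Corrected H = 8.280229 / 0.995098 = 8.321018.
Step 5: Under H0, H ~ chi^2(3); p-value = 0.039823.
Step 6: alpha = 0.05. reject H0.

H = 8.3210, df = 3, p = 0.039823, reject H0.


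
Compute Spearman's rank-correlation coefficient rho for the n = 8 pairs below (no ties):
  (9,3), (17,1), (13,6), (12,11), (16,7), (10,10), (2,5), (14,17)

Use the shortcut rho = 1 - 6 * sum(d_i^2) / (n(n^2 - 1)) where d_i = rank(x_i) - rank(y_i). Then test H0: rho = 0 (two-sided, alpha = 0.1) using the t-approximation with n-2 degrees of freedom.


Step 1: Rank x and y separately (midranks; no ties here).
rank(x): 9->2, 17->8, 13->5, 12->4, 16->7, 10->3, 2->1, 14->6
rank(y): 3->2, 1->1, 6->4, 11->7, 7->5, 10->6, 5->3, 17->8
Step 2: d_i = R_x(i) - R_y(i); compute d_i^2.
  (2-2)^2=0, (8-1)^2=49, (5-4)^2=1, (4-7)^2=9, (7-5)^2=4, (3-6)^2=9, (1-3)^2=4, (6-8)^2=4
sum(d^2) = 80.
Step 3: rho = 1 - 6*80 / (8*(8^2 - 1)) = 1 - 480/504 = 0.047619.
Step 4: Under H0, t = rho * sqrt((n-2)/(1-rho^2)) = 0.1168 ~ t(6).
Step 5: Two-sided p-value from the t-distribution with 6 df = 0.910849.
Step 6: alpha = 0.1. fail to reject H0.

rho = 0.0476, p = 0.910849, fail to reject H0 at alpha = 0.1.


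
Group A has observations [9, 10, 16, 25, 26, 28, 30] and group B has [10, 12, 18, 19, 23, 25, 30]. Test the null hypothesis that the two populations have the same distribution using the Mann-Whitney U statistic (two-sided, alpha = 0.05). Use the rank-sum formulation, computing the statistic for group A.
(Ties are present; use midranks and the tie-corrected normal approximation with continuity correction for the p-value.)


Step 1: Combine and sort all 14 observations; assign midranks.
sorted (value, group): (9,X), (10,X), (10,Y), (12,Y), (16,X), (18,Y), (19,Y), (23,Y), (25,X), (25,Y), (26,X), (28,X), (30,X), (30,Y)
ranks: 9->1, 10->2.5, 10->2.5, 12->4, 16->5, 18->6, 19->7, 23->8, 25->9.5, 25->9.5, 26->11, 28->12, 30->13.5, 30->13.5
Step 2: Rank sum for X: R1 = 1 + 2.5 + 5 + 9.5 + 11 + 12 + 13.5 = 54.5.
Step 3: U_X = R1 - n1(n1+1)/2 = 54.5 - 7*8/2 = 54.5 - 28 = 26.5.
       U_Y = n1*n2 - U_X = 49 - 26.5 = 22.5.
Step 4: Ties are present, so use the tie-corrected normal approximation (with continuity correction) for the p-value.
Step 5: p-value = 0.847509; compare to alpha = 0.05. fail to reject H0.

U_X = 26.5, p = 0.847509, fail to reject H0 at alpha = 0.05.


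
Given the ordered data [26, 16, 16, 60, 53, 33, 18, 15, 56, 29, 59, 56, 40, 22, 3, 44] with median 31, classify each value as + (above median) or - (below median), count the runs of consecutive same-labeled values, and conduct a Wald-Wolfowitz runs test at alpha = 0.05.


Step 1: Compute median = 31; label A = above, B = below.
Labels in order: BBBAAABBABAAABBA  (n_A = 8, n_B = 8)
Step 2: Count runs R = 8.
Step 3: Under H0 (random ordering), E[R] = 2*n_A*n_B/(n_A+n_B) + 1 = 2*8*8/16 + 1 = 9.0000.
        Var[R] = 2*n_A*n_B*(2*n_A*n_B - n_A - n_B) / ((n_A+n_B)^2 * (n_A+n_B-1)) = 14336/3840 = 3.7333.
        SD[R] = 1.9322.
Step 4: Continuity-corrected z = (R + 0.5 - E[R]) / SD[R] = (8 + 0.5 - 9.0000) / 1.9322 = -0.2588.
Step 5: Two-sided p-value via normal approximation = 2*(1 - Phi(|z|)) = 0.795809.
Step 6: alpha = 0.05. fail to reject H0.

R = 8, z = -0.2588, p = 0.795809, fail to reject H0.


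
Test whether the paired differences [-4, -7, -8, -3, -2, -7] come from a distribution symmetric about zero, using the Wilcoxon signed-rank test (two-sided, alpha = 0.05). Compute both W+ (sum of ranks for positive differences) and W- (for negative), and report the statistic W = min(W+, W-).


Step 1: Drop any zero differences (none here) and take |d_i|.
|d| = [4, 7, 8, 3, 2, 7]
Step 2: Midrank |d_i| (ties get averaged ranks).
ranks: |4|->3, |7|->4.5, |8|->6, |3|->2, |2|->1, |7|->4.5
Step 3: Attach original signs; sum ranks with positive sign and with negative sign.
W+ = 0 = 0
W- = 3 + 4.5 + 6 + 2 + 1 + 4.5 = 21
(Check: W+ + W- = 21 should equal n(n+1)/2 = 21.)
Step 4: Test statistic W = min(W+, W-) = 0.
Step 5: Ties in |d|, so use the tie-corrected normal approximation.
        E[W] = n(n+1)/4 = 6*7/4 = 10.5.
        Tie groups: |d|=7 (t=2); sum(t^3 - t) = 6.
        Var[W] = n(n+1)(2n+1)/24 - sum(t^3-t)/48 = 546/24 - 6/48 = 22.625.
        z = (W - E[W]) / sqrt(Var[W]) = (0 - 10.5) / 4.7566 = -2.2075.
        Two-sided p = 2*Phi(z) = 0.027281.
Step 6: alpha = 0.05. reject H0.

W+ = 0, W- = 21, W = min = 0, p = 0.027281, reject H0.


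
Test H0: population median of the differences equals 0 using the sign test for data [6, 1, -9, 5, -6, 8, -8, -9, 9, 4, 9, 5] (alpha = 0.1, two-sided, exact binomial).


Step 1: Discard zero differences. Original n = 12; n_eff = number of nonzero differences = 12.
Nonzero differences (with sign): +6, +1, -9, +5, -6, +8, -8, -9, +9, +4, +9, +5
Step 2: Count signs: positive = 8, negative = 4.
Step 3: Under H0: P(positive) = 0.5, so the number of positives S ~ Bin(12, 0.5).
Step 4: Two-sided exact p-value = sum of Bin(12,0.5) probabilities at or below the observed probability = 0.387695.
Step 5: alpha = 0.1. fail to reject H0.

n_eff = 12, pos = 8, neg = 4, p = 0.387695, fail to reject H0.


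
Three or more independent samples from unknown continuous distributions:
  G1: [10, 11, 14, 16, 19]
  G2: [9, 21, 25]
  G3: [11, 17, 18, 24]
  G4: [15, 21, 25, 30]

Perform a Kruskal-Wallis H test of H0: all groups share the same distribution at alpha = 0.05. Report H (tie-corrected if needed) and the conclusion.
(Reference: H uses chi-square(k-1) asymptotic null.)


Step 1: Combine all N = 16 observations and assign midranks.
sorted (value, group, rank): (9,G2,1), (10,G1,2), (11,G1,3.5), (11,G3,3.5), (14,G1,5), (15,G4,6), (16,G1,7), (17,G3,8), (18,G3,9), (19,G1,10), (21,G2,11.5), (21,G4,11.5), (24,G3,13), (25,G2,14.5), (25,G4,14.5), (30,G4,16)
Step 2: Sum ranks within each group.
R_1 = 27.5 (n_1 = 5)
R_2 = 27 (n_2 = 3)
R_3 = 33.5 (n_3 = 4)
R_4 = 48 (n_4 = 4)
Step 3: H = 12/(N(N+1)) * sum(R_i^2/n_i) - 3(N+1)
     = 12/(16*17) * (27.5^2/5 + 27^2/3 + 33.5^2/4 + 48^2/4) - 3*17
     = 0.044118 * 1250.81 - 51
     = 4.182904.
Step 4: Ties present; correction factor C = 1 - 18/(16^3 - 16) = 0.995588. Corrected H = 4.182904 / 0.995588 = 4.201440.
Step 5: Under H0, H ~ chi^2(3); p-value = 0.240518.
Step 6: alpha = 0.05. fail to reject H0.

H = 4.2014, df = 3, p = 0.240518, fail to reject H0.


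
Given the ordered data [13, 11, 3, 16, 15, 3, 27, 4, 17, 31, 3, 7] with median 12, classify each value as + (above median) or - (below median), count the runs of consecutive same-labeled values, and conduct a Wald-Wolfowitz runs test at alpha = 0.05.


Step 1: Compute median = 12; label A = above, B = below.
Labels in order: ABBAABABAABB  (n_A = 6, n_B = 6)
Step 2: Count runs R = 8.
Step 3: Under H0 (random ordering), E[R] = 2*n_A*n_B/(n_A+n_B) + 1 = 2*6*6/12 + 1 = 7.0000.
        Var[R] = 2*n_A*n_B*(2*n_A*n_B - n_A - n_B) / ((n_A+n_B)^2 * (n_A+n_B-1)) = 4320/1584 = 2.7273.
        SD[R] = 1.6514.
Step 4: Continuity-corrected z = (R - 0.5 - E[R]) / SD[R] = (8 - 0.5 - 7.0000) / 1.6514 = 0.3028.
Step 5: Two-sided p-value via normal approximation = 2*(1 - Phi(|z|)) = 0.762069.
Step 6: alpha = 0.05. fail to reject H0.

R = 8, z = 0.3028, p = 0.762069, fail to reject H0.


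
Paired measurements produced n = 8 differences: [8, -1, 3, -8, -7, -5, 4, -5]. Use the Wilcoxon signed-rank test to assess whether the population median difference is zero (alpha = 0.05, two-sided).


Step 1: Drop any zero differences (none here) and take |d_i|.
|d| = [8, 1, 3, 8, 7, 5, 4, 5]
Step 2: Midrank |d_i| (ties get averaged ranks).
ranks: |8|->7.5, |1|->1, |3|->2, |8|->7.5, |7|->6, |5|->4.5, |4|->3, |5|->4.5
Step 3: Attach original signs; sum ranks with positive sign and with negative sign.
W+ = 7.5 + 2 + 3 = 12.5
W- = 1 + 7.5 + 6 + 4.5 + 4.5 = 23.5
(Check: W+ + W- = 36 should equal n(n+1)/2 = 36.)
Step 4: Test statistic W = min(W+, W-) = 12.5.
Step 5: Ties in |d|, so use the tie-corrected normal approximation.
        E[W] = n(n+1)/4 = 8*9/4 = 18.
        Tie groups: |d|=5 (t=2), |d|=8 (t=2); sum(t^3 - t) = 12.
        Var[W] = n(n+1)(2n+1)/24 - sum(t^3-t)/48 = 1224/24 - 12/48 = 50.75.
        z = (W - E[W]) / sqrt(Var[W]) = (12.5 - 18) / 7.1239 = -0.7720.
        Two-sided p = 2*Phi(z) = 0.440086.
Step 6: alpha = 0.05. fail to reject H0.

W+ = 12.5, W- = 23.5, W = min = 12.5, p = 0.440086, fail to reject H0.


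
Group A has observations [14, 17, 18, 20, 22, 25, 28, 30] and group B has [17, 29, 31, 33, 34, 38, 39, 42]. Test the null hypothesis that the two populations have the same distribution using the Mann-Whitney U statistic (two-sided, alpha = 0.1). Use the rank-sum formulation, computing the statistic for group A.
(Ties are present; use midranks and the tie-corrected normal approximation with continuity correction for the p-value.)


Step 1: Combine and sort all 16 observations; assign midranks.
sorted (value, group): (14,X), (17,X), (17,Y), (18,X), (20,X), (22,X), (25,X), (28,X), (29,Y), (30,X), (31,Y), (33,Y), (34,Y), (38,Y), (39,Y), (42,Y)
ranks: 14->1, 17->2.5, 17->2.5, 18->4, 20->5, 22->6, 25->7, 28->8, 29->9, 30->10, 31->11, 33->12, 34->13, 38->14, 39->15, 42->16
Step 2: Rank sum for X: R1 = 1 + 2.5 + 4 + 5 + 6 + 7 + 8 + 10 = 43.5.
Step 3: U_X = R1 - n1(n1+1)/2 = 43.5 - 8*9/2 = 43.5 - 36 = 7.5.
       U_Y = n1*n2 - U_X = 64 - 7.5 = 56.5.
Step 4: Ties are present, so use the tie-corrected normal approximation (with continuity correction) for the p-value.
Step 5: p-value = 0.011657; compare to alpha = 0.1. reject H0.

U_X = 7.5, p = 0.011657, reject H0 at alpha = 0.1.


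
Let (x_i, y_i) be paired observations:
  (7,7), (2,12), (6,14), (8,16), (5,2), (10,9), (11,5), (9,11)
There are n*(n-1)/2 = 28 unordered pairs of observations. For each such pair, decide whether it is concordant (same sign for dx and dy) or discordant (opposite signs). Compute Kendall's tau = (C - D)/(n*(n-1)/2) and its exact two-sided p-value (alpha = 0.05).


Step 1: Enumerate the 28 unordered pairs (i,j) with i<j and classify each by sign(x_j-x_i) * sign(y_j-y_i).
  (1,2):dx=-5,dy=+5->D; (1,3):dx=-1,dy=+7->D; (1,4):dx=+1,dy=+9->C; (1,5):dx=-2,dy=-5->C
  (1,6):dx=+3,dy=+2->C; (1,7):dx=+4,dy=-2->D; (1,8):dx=+2,dy=+4->C; (2,3):dx=+4,dy=+2->C
  (2,4):dx=+6,dy=+4->C; (2,5):dx=+3,dy=-10->D; (2,6):dx=+8,dy=-3->D; (2,7):dx=+9,dy=-7->D
  (2,8):dx=+7,dy=-1->D; (3,4):dx=+2,dy=+2->C; (3,5):dx=-1,dy=-12->C; (3,6):dx=+4,dy=-5->D
  (3,7):dx=+5,dy=-9->D; (3,8):dx=+3,dy=-3->D; (4,5):dx=-3,dy=-14->C; (4,6):dx=+2,dy=-7->D
  (4,7):dx=+3,dy=-11->D; (4,8):dx=+1,dy=-5->D; (5,6):dx=+5,dy=+7->C; (5,7):dx=+6,dy=+3->C
  (5,8):dx=+4,dy=+9->C; (6,7):dx=+1,dy=-4->D; (6,8):dx=-1,dy=+2->D; (7,8):dx=-2,dy=+6->D
Step 2: C = 12, D = 16, total pairs = 28.
Step 3: tau = (C - D)/(n(n-1)/2) = (12 - 16)/28 = -0.142857.
Step 4: Exact two-sided p-value (enumerate n! = 40320 permutations of y under H0): p = 0.719544.
Step 5: alpha = 0.05. fail to reject H0.

tau_b = -0.1429 (C=12, D=16), p = 0.719544, fail to reject H0.


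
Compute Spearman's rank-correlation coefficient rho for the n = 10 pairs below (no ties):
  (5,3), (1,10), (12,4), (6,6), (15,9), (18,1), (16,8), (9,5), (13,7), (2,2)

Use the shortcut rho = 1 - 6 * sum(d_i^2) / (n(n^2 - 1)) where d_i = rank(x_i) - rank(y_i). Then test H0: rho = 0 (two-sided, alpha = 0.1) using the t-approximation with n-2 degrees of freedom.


Step 1: Rank x and y separately (midranks; no ties here).
rank(x): 5->3, 1->1, 12->6, 6->4, 15->8, 18->10, 16->9, 9->5, 13->7, 2->2
rank(y): 3->3, 10->10, 4->4, 6->6, 9->9, 1->1, 8->8, 5->5, 7->7, 2->2
Step 2: d_i = R_x(i) - R_y(i); compute d_i^2.
  (3-3)^2=0, (1-10)^2=81, (6-4)^2=4, (4-6)^2=4, (8-9)^2=1, (10-1)^2=81, (9-8)^2=1, (5-5)^2=0, (7-7)^2=0, (2-2)^2=0
sum(d^2) = 172.
Step 3: rho = 1 - 6*172 / (10*(10^2 - 1)) = 1 - 1032/990 = -0.042424.
Step 4: Under H0, t = rho * sqrt((n-2)/(1-rho^2)) = -0.1201 ~ t(8).
Step 5: Two-sided p-value from the t-distribution with 8 df = 0.907364.
Step 6: alpha = 0.1. fail to reject H0.

rho = -0.0424, p = 0.907364, fail to reject H0 at alpha = 0.1.


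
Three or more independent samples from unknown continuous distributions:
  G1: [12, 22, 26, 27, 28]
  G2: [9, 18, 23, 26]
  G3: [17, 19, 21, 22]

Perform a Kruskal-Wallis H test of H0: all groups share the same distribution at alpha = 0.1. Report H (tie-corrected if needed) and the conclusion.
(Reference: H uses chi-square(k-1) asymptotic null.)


Step 1: Combine all N = 13 observations and assign midranks.
sorted (value, group, rank): (9,G2,1), (12,G1,2), (17,G3,3), (18,G2,4), (19,G3,5), (21,G3,6), (22,G1,7.5), (22,G3,7.5), (23,G2,9), (26,G1,10.5), (26,G2,10.5), (27,G1,12), (28,G1,13)
Step 2: Sum ranks within each group.
R_1 = 45 (n_1 = 5)
R_2 = 24.5 (n_2 = 4)
R_3 = 21.5 (n_3 = 4)
Step 3: H = 12/(N(N+1)) * sum(R_i^2/n_i) - 3(N+1)
     = 12/(13*14) * (45^2/5 + 24.5^2/4 + 21.5^2/4) - 3*14
     = 0.065934 * 670.625 - 42
     = 2.217033.
Step 4: Ties present; correction factor C = 1 - 12/(13^3 - 13) = 0.994505. Corrected H = 2.217033 / 0.994505 = 2.229282.
Step 5: Under H0, H ~ chi^2(2); p-value = 0.328033.
Step 6: alpha = 0.1. fail to reject H0.

H = 2.2293, df = 2, p = 0.328033, fail to reject H0.


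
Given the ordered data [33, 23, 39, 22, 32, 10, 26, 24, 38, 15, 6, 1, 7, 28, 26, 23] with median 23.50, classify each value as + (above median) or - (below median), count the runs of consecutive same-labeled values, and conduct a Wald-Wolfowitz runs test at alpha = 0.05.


Step 1: Compute median = 23.50; label A = above, B = below.
Labels in order: ABABABAAABBBBAAB  (n_A = 8, n_B = 8)
Step 2: Count runs R = 10.
Step 3: Under H0 (random ordering), E[R] = 2*n_A*n_B/(n_A+n_B) + 1 = 2*8*8/16 + 1 = 9.0000.
        Var[R] = 2*n_A*n_B*(2*n_A*n_B - n_A - n_B) / ((n_A+n_B)^2 * (n_A+n_B-1)) = 14336/3840 = 3.7333.
        SD[R] = 1.9322.
Step 4: Continuity-corrected z = (R - 0.5 - E[R]) / SD[R] = (10 - 0.5 - 9.0000) / 1.9322 = 0.2588.
Step 5: Two-sided p-value via normal approximation = 2*(1 - Phi(|z|)) = 0.795809.
Step 6: alpha = 0.05. fail to reject H0.

R = 10, z = 0.2588, p = 0.795809, fail to reject H0.


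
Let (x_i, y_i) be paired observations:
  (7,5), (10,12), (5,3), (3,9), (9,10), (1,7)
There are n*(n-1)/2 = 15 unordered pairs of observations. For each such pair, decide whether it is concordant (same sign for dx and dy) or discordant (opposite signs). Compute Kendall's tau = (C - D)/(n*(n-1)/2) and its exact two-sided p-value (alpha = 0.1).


Step 1: Enumerate the 15 unordered pairs (i,j) with i<j and classify each by sign(x_j-x_i) * sign(y_j-y_i).
  (1,2):dx=+3,dy=+7->C; (1,3):dx=-2,dy=-2->C; (1,4):dx=-4,dy=+4->D; (1,5):dx=+2,dy=+5->C
  (1,6):dx=-6,dy=+2->D; (2,3):dx=-5,dy=-9->C; (2,4):dx=-7,dy=-3->C; (2,5):dx=-1,dy=-2->C
  (2,6):dx=-9,dy=-5->C; (3,4):dx=-2,dy=+6->D; (3,5):dx=+4,dy=+7->C; (3,6):dx=-4,dy=+4->D
  (4,5):dx=+6,dy=+1->C; (4,6):dx=-2,dy=-2->C; (5,6):dx=-8,dy=-3->C
Step 2: C = 11, D = 4, total pairs = 15.
Step 3: tau = (C - D)/(n(n-1)/2) = (11 - 4)/15 = 0.466667.
Step 4: Exact two-sided p-value (enumerate n! = 720 permutations of y under H0): p = 0.272222.
Step 5: alpha = 0.1. fail to reject H0.

tau_b = 0.4667 (C=11, D=4), p = 0.272222, fail to reject H0.


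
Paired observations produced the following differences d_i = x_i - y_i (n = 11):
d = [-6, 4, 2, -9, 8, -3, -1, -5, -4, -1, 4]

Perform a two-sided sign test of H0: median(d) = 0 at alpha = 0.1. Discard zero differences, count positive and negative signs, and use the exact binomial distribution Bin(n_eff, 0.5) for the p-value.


Step 1: Discard zero differences. Original n = 11; n_eff = number of nonzero differences = 11.
Nonzero differences (with sign): -6, +4, +2, -9, +8, -3, -1, -5, -4, -1, +4
Step 2: Count signs: positive = 4, negative = 7.
Step 3: Under H0: P(positive) = 0.5, so the number of positives S ~ Bin(11, 0.5).
Step 4: Two-sided exact p-value = sum of Bin(11,0.5) probabilities at or below the observed probability = 0.548828.
Step 5: alpha = 0.1. fail to reject H0.

n_eff = 11, pos = 4, neg = 7, p = 0.548828, fail to reject H0.


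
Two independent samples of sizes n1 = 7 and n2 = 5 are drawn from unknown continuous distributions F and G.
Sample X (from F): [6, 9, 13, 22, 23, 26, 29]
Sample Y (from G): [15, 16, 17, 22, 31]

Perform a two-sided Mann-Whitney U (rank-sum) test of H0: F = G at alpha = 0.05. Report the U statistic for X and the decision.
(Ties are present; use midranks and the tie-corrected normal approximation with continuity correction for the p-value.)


Step 1: Combine and sort all 12 observations; assign midranks.
sorted (value, group): (6,X), (9,X), (13,X), (15,Y), (16,Y), (17,Y), (22,X), (22,Y), (23,X), (26,X), (29,X), (31,Y)
ranks: 6->1, 9->2, 13->3, 15->4, 16->5, 17->6, 22->7.5, 22->7.5, 23->9, 26->10, 29->11, 31->12
Step 2: Rank sum for X: R1 = 1 + 2 + 3 + 7.5 + 9 + 10 + 11 = 43.5.
Step 3: U_X = R1 - n1(n1+1)/2 = 43.5 - 7*8/2 = 43.5 - 28 = 15.5.
       U_Y = n1*n2 - U_X = 35 - 15.5 = 19.5.
Step 4: Ties are present, so use the tie-corrected normal approximation (with continuity correction) for the p-value.
Step 5: p-value = 0.807210; compare to alpha = 0.05. fail to reject H0.

U_X = 15.5, p = 0.807210, fail to reject H0 at alpha = 0.05.


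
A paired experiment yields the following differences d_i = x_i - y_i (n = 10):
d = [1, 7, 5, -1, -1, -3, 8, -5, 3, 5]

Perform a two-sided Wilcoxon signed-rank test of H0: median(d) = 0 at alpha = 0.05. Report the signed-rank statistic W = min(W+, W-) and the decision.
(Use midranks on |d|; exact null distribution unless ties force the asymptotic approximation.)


Step 1: Drop any zero differences (none here) and take |d_i|.
|d| = [1, 7, 5, 1, 1, 3, 8, 5, 3, 5]
Step 2: Midrank |d_i| (ties get averaged ranks).
ranks: |1|->2, |7|->9, |5|->7, |1|->2, |1|->2, |3|->4.5, |8|->10, |5|->7, |3|->4.5, |5|->7
Step 3: Attach original signs; sum ranks with positive sign and with negative sign.
W+ = 2 + 9 + 7 + 10 + 4.5 + 7 = 39.5
W- = 2 + 2 + 4.5 + 7 = 15.5
(Check: W+ + W- = 55 should equal n(n+1)/2 = 55.)
Step 4: Test statistic W = min(W+, W-) = 15.5.
Step 5: Ties in |d|, so use the tie-corrected normal approximation.
        E[W] = n(n+1)/4 = 10*11/4 = 27.5.
        Tie groups: |d|=1 (t=3), |d|=3 (t=2), |d|=5 (t=3); sum(t^3 - t) = 54.
        Var[W] = n(n+1)(2n+1)/24 - sum(t^3-t)/48 = 2310/24 - 54/48 = 95.125.
        z = (W - E[W]) / sqrt(Var[W]) = (15.5 - 27.5) / 9.7532 = -1.2304.
        Two-sided p = 2*Phi(z) = 0.218561.
Step 6: alpha = 0.05. fail to reject H0.

W+ = 39.5, W- = 15.5, W = min = 15.5, p = 0.218561, fail to reject H0.


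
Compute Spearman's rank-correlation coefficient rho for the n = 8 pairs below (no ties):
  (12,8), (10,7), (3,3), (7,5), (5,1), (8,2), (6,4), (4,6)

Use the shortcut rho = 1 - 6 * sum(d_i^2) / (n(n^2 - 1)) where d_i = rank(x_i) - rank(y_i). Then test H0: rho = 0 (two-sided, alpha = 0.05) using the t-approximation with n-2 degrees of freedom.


Step 1: Rank x and y separately (midranks; no ties here).
rank(x): 12->8, 10->7, 3->1, 7->5, 5->3, 8->6, 6->4, 4->2
rank(y): 8->8, 7->7, 3->3, 5->5, 1->1, 2->2, 4->4, 6->6
Step 2: d_i = R_x(i) - R_y(i); compute d_i^2.
  (8-8)^2=0, (7-7)^2=0, (1-3)^2=4, (5-5)^2=0, (3-1)^2=4, (6-2)^2=16, (4-4)^2=0, (2-6)^2=16
sum(d^2) = 40.
Step 3: rho = 1 - 6*40 / (8*(8^2 - 1)) = 1 - 240/504 = 0.523810.
Step 4: Under H0, t = rho * sqrt((n-2)/(1-rho^2)) = 1.5062 ~ t(6).
Step 5: Two-sided p-value from the t-distribution with 6 df = 0.182721.
Step 6: alpha = 0.05. fail to reject H0.

rho = 0.5238, p = 0.182721, fail to reject H0 at alpha = 0.05.


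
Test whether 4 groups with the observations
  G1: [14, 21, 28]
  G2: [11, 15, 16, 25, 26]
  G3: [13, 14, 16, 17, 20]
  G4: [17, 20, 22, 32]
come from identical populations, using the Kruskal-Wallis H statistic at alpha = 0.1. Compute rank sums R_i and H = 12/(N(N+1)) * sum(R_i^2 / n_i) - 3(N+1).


Step 1: Combine all N = 17 observations and assign midranks.
sorted (value, group, rank): (11,G2,1), (13,G3,2), (14,G1,3.5), (14,G3,3.5), (15,G2,5), (16,G2,6.5), (16,G3,6.5), (17,G3,8.5), (17,G4,8.5), (20,G3,10.5), (20,G4,10.5), (21,G1,12), (22,G4,13), (25,G2,14), (26,G2,15), (28,G1,16), (32,G4,17)
Step 2: Sum ranks within each group.
R_1 = 31.5 (n_1 = 3)
R_2 = 41.5 (n_2 = 5)
R_3 = 31 (n_3 = 5)
R_4 = 49 (n_4 = 4)
Step 3: H = 12/(N(N+1)) * sum(R_i^2/n_i) - 3(N+1)
     = 12/(17*18) * (31.5^2/3 + 41.5^2/5 + 31^2/5 + 49^2/4) - 3*18
     = 0.039216 * 1467.65 - 54
     = 3.554902.
Step 4: Ties present; correction factor C = 1 - 24/(17^3 - 17) = 0.995098. Corrected H = 3.554902 / 0.995098 = 3.572414.
Step 5: Under H0, H ~ chi^2(3); p-value = 0.311491.
Step 6: alpha = 0.1. fail to reject H0.

H = 3.5724, df = 3, p = 0.311491, fail to reject H0.


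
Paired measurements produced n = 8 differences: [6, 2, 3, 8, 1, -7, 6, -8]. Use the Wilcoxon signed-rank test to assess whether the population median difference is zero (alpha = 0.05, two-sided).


Step 1: Drop any zero differences (none here) and take |d_i|.
|d| = [6, 2, 3, 8, 1, 7, 6, 8]
Step 2: Midrank |d_i| (ties get averaged ranks).
ranks: |6|->4.5, |2|->2, |3|->3, |8|->7.5, |1|->1, |7|->6, |6|->4.5, |8|->7.5
Step 3: Attach original signs; sum ranks with positive sign and with negative sign.
W+ = 4.5 + 2 + 3 + 7.5 + 1 + 4.5 = 22.5
W- = 6 + 7.5 = 13.5
(Check: W+ + W- = 36 should equal n(n+1)/2 = 36.)
Step 4: Test statistic W = min(W+, W-) = 13.5.
Step 5: Ties in |d|, so use the tie-corrected normal approximation.
        E[W] = n(n+1)/4 = 8*9/4 = 18.
        Tie groups: |d|=6 (t=2), |d|=8 (t=2); sum(t^3 - t) = 12.
        Var[W] = n(n+1)(2n+1)/24 - sum(t^3-t)/48 = 1224/24 - 12/48 = 50.75.
        z = (W - E[W]) / sqrt(Var[W]) = (13.5 - 18) / 7.1239 = -0.6317.
        Two-sided p = 2*Phi(z) = 0.527599.
Step 6: alpha = 0.05. fail to reject H0.

W+ = 22.5, W- = 13.5, W = min = 13.5, p = 0.527599, fail to reject H0.


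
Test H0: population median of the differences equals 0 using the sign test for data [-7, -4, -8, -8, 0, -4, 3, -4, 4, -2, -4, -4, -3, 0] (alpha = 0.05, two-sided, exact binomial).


Step 1: Discard zero differences. Original n = 14; n_eff = number of nonzero differences = 12.
Nonzero differences (with sign): -7, -4, -8, -8, -4, +3, -4, +4, -2, -4, -4, -3
Step 2: Count signs: positive = 2, negative = 10.
Step 3: Under H0: P(positive) = 0.5, so the number of positives S ~ Bin(12, 0.5).
Step 4: Two-sided exact p-value = sum of Bin(12,0.5) probabilities at or below the observed probability = 0.038574.
Step 5: alpha = 0.05. reject H0.

n_eff = 12, pos = 2, neg = 10, p = 0.038574, reject H0.


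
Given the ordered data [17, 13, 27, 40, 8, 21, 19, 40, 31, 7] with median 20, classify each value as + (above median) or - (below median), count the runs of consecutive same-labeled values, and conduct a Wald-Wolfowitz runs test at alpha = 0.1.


Step 1: Compute median = 20; label A = above, B = below.
Labels in order: BBAABABAAB  (n_A = 5, n_B = 5)
Step 2: Count runs R = 7.
Step 3: Under H0 (random ordering), E[R] = 2*n_A*n_B/(n_A+n_B) + 1 = 2*5*5/10 + 1 = 6.0000.
        Var[R] = 2*n_A*n_B*(2*n_A*n_B - n_A - n_B) / ((n_A+n_B)^2 * (n_A+n_B-1)) = 2000/900 = 2.2222.
        SD[R] = 1.4907.
Step 4: Continuity-corrected z = (R - 0.5 - E[R]) / SD[R] = (7 - 0.5 - 6.0000) / 1.4907 = 0.3354.
Step 5: Two-sided p-value via normal approximation = 2*(1 - Phi(|z|)) = 0.737316.
Step 6: alpha = 0.1. fail to reject H0.

R = 7, z = 0.3354, p = 0.737316, fail to reject H0.


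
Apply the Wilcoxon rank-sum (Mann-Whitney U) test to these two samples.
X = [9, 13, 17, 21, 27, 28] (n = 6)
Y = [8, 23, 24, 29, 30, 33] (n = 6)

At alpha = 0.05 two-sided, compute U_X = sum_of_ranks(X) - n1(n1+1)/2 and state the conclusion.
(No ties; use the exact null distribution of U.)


Step 1: Combine and sort all 12 observations; assign midranks.
sorted (value, group): (8,Y), (9,X), (13,X), (17,X), (21,X), (23,Y), (24,Y), (27,X), (28,X), (29,Y), (30,Y), (33,Y)
ranks: 8->1, 9->2, 13->3, 17->4, 21->5, 23->6, 24->7, 27->8, 28->9, 29->10, 30->11, 33->12
Step 2: Rank sum for X: R1 = 2 + 3 + 4 + 5 + 8 + 9 = 31.
Step 3: U_X = R1 - n1(n1+1)/2 = 31 - 6*7/2 = 31 - 21 = 10.
       U_Y = n1*n2 - U_X = 36 - 10 = 26.
Step 4: No ties, so the exact null distribution of U (based on enumerating the C(12,6) = 924 equally likely rank assignments) gives the two-sided p-value.
Step 5: p-value = 0.240260; compare to alpha = 0.05. fail to reject H0.

U_X = 10, p = 0.240260, fail to reject H0 at alpha = 0.05.


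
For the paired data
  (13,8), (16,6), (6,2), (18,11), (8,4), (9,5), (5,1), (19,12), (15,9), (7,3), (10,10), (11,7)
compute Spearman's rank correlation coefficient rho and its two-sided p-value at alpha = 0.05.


Step 1: Rank x and y separately (midranks; no ties here).
rank(x): 13->8, 16->10, 6->2, 18->11, 8->4, 9->5, 5->1, 19->12, 15->9, 7->3, 10->6, 11->7
rank(y): 8->8, 6->6, 2->2, 11->11, 4->4, 5->5, 1->1, 12->12, 9->9, 3->3, 10->10, 7->7
Step 2: d_i = R_x(i) - R_y(i); compute d_i^2.
  (8-8)^2=0, (10-6)^2=16, (2-2)^2=0, (11-11)^2=0, (4-4)^2=0, (5-5)^2=0, (1-1)^2=0, (12-12)^2=0, (9-9)^2=0, (3-3)^2=0, (6-10)^2=16, (7-7)^2=0
sum(d^2) = 32.
Step 3: rho = 1 - 6*32 / (12*(12^2 - 1)) = 1 - 192/1716 = 0.888112.
Step 4: Under H0, t = rho * sqrt((n-2)/(1-rho^2)) = 6.1103 ~ t(10).
Step 5: Two-sided p-value from the t-distribution with 10 df = 0.000114.
Step 6: alpha = 0.05. reject H0.

rho = 0.8881, p = 0.000114, reject H0 at alpha = 0.05.


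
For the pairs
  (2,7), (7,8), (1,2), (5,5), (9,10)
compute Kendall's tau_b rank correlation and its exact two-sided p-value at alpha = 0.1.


Step 1: Enumerate the 10 unordered pairs (i,j) with i<j and classify each by sign(x_j-x_i) * sign(y_j-y_i).
  (1,2):dx=+5,dy=+1->C; (1,3):dx=-1,dy=-5->C; (1,4):dx=+3,dy=-2->D; (1,5):dx=+7,dy=+3->C
  (2,3):dx=-6,dy=-6->C; (2,4):dx=-2,dy=-3->C; (2,5):dx=+2,dy=+2->C; (3,4):dx=+4,dy=+3->C
  (3,5):dx=+8,dy=+8->C; (4,5):dx=+4,dy=+5->C
Step 2: C = 9, D = 1, total pairs = 10.
Step 3: tau = (C - D)/(n(n-1)/2) = (9 - 1)/10 = 0.800000.
Step 4: Exact two-sided p-value (enumerate n! = 120 permutations of y under H0): p = 0.083333.
Step 5: alpha = 0.1. reject H0.

tau_b = 0.8000 (C=9, D=1), p = 0.083333, reject H0.


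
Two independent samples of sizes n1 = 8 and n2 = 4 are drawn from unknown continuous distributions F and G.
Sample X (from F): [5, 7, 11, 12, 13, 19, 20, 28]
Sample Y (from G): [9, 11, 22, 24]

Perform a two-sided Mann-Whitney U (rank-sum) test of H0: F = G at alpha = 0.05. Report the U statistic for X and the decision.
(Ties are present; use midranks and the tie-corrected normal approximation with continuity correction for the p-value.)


Step 1: Combine and sort all 12 observations; assign midranks.
sorted (value, group): (5,X), (7,X), (9,Y), (11,X), (11,Y), (12,X), (13,X), (19,X), (20,X), (22,Y), (24,Y), (28,X)
ranks: 5->1, 7->2, 9->3, 11->4.5, 11->4.5, 12->6, 13->7, 19->8, 20->9, 22->10, 24->11, 28->12
Step 2: Rank sum for X: R1 = 1 + 2 + 4.5 + 6 + 7 + 8 + 9 + 12 = 49.5.
Step 3: U_X = R1 - n1(n1+1)/2 = 49.5 - 8*9/2 = 49.5 - 36 = 13.5.
       U_Y = n1*n2 - U_X = 32 - 13.5 = 18.5.
Step 4: Ties are present, so use the tie-corrected normal approximation (with continuity correction) for the p-value.
Step 5: p-value = 0.733647; compare to alpha = 0.05. fail to reject H0.

U_X = 13.5, p = 0.733647, fail to reject H0 at alpha = 0.05.


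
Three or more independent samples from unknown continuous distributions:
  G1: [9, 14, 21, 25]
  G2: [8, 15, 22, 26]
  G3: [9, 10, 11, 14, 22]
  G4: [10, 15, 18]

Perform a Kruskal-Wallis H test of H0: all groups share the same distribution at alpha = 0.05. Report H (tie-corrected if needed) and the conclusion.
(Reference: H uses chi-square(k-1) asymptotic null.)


Step 1: Combine all N = 16 observations and assign midranks.
sorted (value, group, rank): (8,G2,1), (9,G1,2.5), (9,G3,2.5), (10,G3,4.5), (10,G4,4.5), (11,G3,6), (14,G1,7.5), (14,G3,7.5), (15,G2,9.5), (15,G4,9.5), (18,G4,11), (21,G1,12), (22,G2,13.5), (22,G3,13.5), (25,G1,15), (26,G2,16)
Step 2: Sum ranks within each group.
R_1 = 37 (n_1 = 4)
R_2 = 40 (n_2 = 4)
R_3 = 34 (n_3 = 5)
R_4 = 25 (n_4 = 3)
Step 3: H = 12/(N(N+1)) * sum(R_i^2/n_i) - 3(N+1)
     = 12/(16*17) * (37^2/4 + 40^2/4 + 34^2/5 + 25^2/3) - 3*17
     = 0.044118 * 1181.78 - 51
     = 1.137500.
Step 4: Ties present; correction factor C = 1 - 30/(16^3 - 16) = 0.992647. Corrected H = 1.137500 / 0.992647 = 1.145926.
Step 5: Under H0, H ~ chi^2(3); p-value = 0.766001.
Step 6: alpha = 0.05. fail to reject H0.

H = 1.1459, df = 3, p = 0.766001, fail to reject H0.


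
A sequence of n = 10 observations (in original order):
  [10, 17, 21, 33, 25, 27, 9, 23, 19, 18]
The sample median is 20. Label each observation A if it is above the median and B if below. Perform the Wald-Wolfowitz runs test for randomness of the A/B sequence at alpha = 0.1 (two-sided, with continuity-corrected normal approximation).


Step 1: Compute median = 20; label A = above, B = below.
Labels in order: BBAAAABABB  (n_A = 5, n_B = 5)
Step 2: Count runs R = 5.
Step 3: Under H0 (random ordering), E[R] = 2*n_A*n_B/(n_A+n_B) + 1 = 2*5*5/10 + 1 = 6.0000.
        Var[R] = 2*n_A*n_B*(2*n_A*n_B - n_A - n_B) / ((n_A+n_B)^2 * (n_A+n_B-1)) = 2000/900 = 2.2222.
        SD[R] = 1.4907.
Step 4: Continuity-corrected z = (R + 0.5 - E[R]) / SD[R] = (5 + 0.5 - 6.0000) / 1.4907 = -0.3354.
Step 5: Two-sided p-value via normal approximation = 2*(1 - Phi(|z|)) = 0.737316.
Step 6: alpha = 0.1. fail to reject H0.

R = 5, z = -0.3354, p = 0.737316, fail to reject H0.


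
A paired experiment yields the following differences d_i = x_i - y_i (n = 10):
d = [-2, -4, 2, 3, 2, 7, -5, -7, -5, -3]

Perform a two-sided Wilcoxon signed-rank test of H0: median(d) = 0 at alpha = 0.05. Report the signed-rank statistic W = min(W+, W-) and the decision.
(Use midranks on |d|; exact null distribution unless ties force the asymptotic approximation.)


Step 1: Drop any zero differences (none here) and take |d_i|.
|d| = [2, 4, 2, 3, 2, 7, 5, 7, 5, 3]
Step 2: Midrank |d_i| (ties get averaged ranks).
ranks: |2|->2, |4|->6, |2|->2, |3|->4.5, |2|->2, |7|->9.5, |5|->7.5, |7|->9.5, |5|->7.5, |3|->4.5
Step 3: Attach original signs; sum ranks with positive sign and with negative sign.
W+ = 2 + 4.5 + 2 + 9.5 = 18
W- = 2 + 6 + 7.5 + 9.5 + 7.5 + 4.5 = 37
(Check: W+ + W- = 55 should equal n(n+1)/2 = 55.)
Step 4: Test statistic W = min(W+, W-) = 18.
Step 5: Ties in |d|, so use the tie-corrected normal approximation.
        E[W] = n(n+1)/4 = 10*11/4 = 27.5.
        Tie groups: |d|=2 (t=3), |d|=3 (t=2), |d|=5 (t=2), |d|=7 (t=2); sum(t^3 - t) = 42.
        Var[W] = n(n+1)(2n+1)/24 - sum(t^3-t)/48 = 2310/24 - 42/48 = 95.375.
        z = (W - E[W]) / sqrt(Var[W]) = (18 - 27.5) / 9.7660 = -0.9728.
        Two-sided p = 2*Phi(z) = 0.330672.
Step 6: alpha = 0.05. fail to reject H0.

W+ = 18, W- = 37, W = min = 18, p = 0.330672, fail to reject H0.


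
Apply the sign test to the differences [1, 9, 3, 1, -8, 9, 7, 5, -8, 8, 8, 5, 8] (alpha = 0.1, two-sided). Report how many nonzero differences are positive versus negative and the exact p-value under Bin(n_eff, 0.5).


Step 1: Discard zero differences. Original n = 13; n_eff = number of nonzero differences = 13.
Nonzero differences (with sign): +1, +9, +3, +1, -8, +9, +7, +5, -8, +8, +8, +5, +8
Step 2: Count signs: positive = 11, negative = 2.
Step 3: Under H0: P(positive) = 0.5, so the number of positives S ~ Bin(13, 0.5).
Step 4: Two-sided exact p-value = sum of Bin(13,0.5) probabilities at or below the observed probability = 0.022461.
Step 5: alpha = 0.1. reject H0.

n_eff = 13, pos = 11, neg = 2, p = 0.022461, reject H0.


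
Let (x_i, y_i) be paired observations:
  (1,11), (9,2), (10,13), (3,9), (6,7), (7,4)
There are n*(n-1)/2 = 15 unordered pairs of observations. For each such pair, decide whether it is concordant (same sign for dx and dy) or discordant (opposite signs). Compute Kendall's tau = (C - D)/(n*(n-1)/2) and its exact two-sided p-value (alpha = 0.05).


Step 1: Enumerate the 15 unordered pairs (i,j) with i<j and classify each by sign(x_j-x_i) * sign(y_j-y_i).
  (1,2):dx=+8,dy=-9->D; (1,3):dx=+9,dy=+2->C; (1,4):dx=+2,dy=-2->D; (1,5):dx=+5,dy=-4->D
  (1,6):dx=+6,dy=-7->D; (2,3):dx=+1,dy=+11->C; (2,4):dx=-6,dy=+7->D; (2,5):dx=-3,dy=+5->D
  (2,6):dx=-2,dy=+2->D; (3,4):dx=-7,dy=-4->C; (3,5):dx=-4,dy=-6->C; (3,6):dx=-3,dy=-9->C
  (4,5):dx=+3,dy=-2->D; (4,6):dx=+4,dy=-5->D; (5,6):dx=+1,dy=-3->D
Step 2: C = 5, D = 10, total pairs = 15.
Step 3: tau = (C - D)/(n(n-1)/2) = (5 - 10)/15 = -0.333333.
Step 4: Exact two-sided p-value (enumerate n! = 720 permutations of y under H0): p = 0.469444.
Step 5: alpha = 0.05. fail to reject H0.

tau_b = -0.3333 (C=5, D=10), p = 0.469444, fail to reject H0.


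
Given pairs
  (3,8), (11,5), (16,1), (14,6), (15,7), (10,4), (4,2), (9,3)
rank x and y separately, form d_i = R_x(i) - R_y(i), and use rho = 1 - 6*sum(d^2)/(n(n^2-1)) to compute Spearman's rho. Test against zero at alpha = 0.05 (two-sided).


Step 1: Rank x and y separately (midranks; no ties here).
rank(x): 3->1, 11->5, 16->8, 14->6, 15->7, 10->4, 4->2, 9->3
rank(y): 8->8, 5->5, 1->1, 6->6, 7->7, 4->4, 2->2, 3->3
Step 2: d_i = R_x(i) - R_y(i); compute d_i^2.
  (1-8)^2=49, (5-5)^2=0, (8-1)^2=49, (6-6)^2=0, (7-7)^2=0, (4-4)^2=0, (2-2)^2=0, (3-3)^2=0
sum(d^2) = 98.
Step 3: rho = 1 - 6*98 / (8*(8^2 - 1)) = 1 - 588/504 = -0.166667.
Step 4: Under H0, t = rho * sqrt((n-2)/(1-rho^2)) = -0.4140 ~ t(6).
Step 5: Two-sided p-value from the t-distribution with 6 df = 0.693239.
Step 6: alpha = 0.05. fail to reject H0.

rho = -0.1667, p = 0.693239, fail to reject H0 at alpha = 0.05.


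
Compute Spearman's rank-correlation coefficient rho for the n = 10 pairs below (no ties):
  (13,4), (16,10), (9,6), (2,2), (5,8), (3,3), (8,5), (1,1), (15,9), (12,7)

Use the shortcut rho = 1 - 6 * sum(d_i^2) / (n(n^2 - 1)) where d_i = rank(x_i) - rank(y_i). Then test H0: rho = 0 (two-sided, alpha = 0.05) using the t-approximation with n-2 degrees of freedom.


Step 1: Rank x and y separately (midranks; no ties here).
rank(x): 13->8, 16->10, 9->6, 2->2, 5->4, 3->3, 8->5, 1->1, 15->9, 12->7
rank(y): 4->4, 10->10, 6->6, 2->2, 8->8, 3->3, 5->5, 1->1, 9->9, 7->7
Step 2: d_i = R_x(i) - R_y(i); compute d_i^2.
  (8-4)^2=16, (10-10)^2=0, (6-6)^2=0, (2-2)^2=0, (4-8)^2=16, (3-3)^2=0, (5-5)^2=0, (1-1)^2=0, (9-9)^2=0, (7-7)^2=0
sum(d^2) = 32.
Step 3: rho = 1 - 6*32 / (10*(10^2 - 1)) = 1 - 192/990 = 0.806061.
Step 4: Under H0, t = rho * sqrt((n-2)/(1-rho^2)) = 3.8522 ~ t(8).
Step 5: Two-sided p-value from the t-distribution with 8 df = 0.004862.
Step 6: alpha = 0.05. reject H0.

rho = 0.8061, p = 0.004862, reject H0 at alpha = 0.05.


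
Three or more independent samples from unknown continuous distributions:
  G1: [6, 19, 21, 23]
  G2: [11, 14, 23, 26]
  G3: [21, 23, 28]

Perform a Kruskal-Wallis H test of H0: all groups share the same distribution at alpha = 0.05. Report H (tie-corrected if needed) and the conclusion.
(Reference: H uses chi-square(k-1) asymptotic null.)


Step 1: Combine all N = 11 observations and assign midranks.
sorted (value, group, rank): (6,G1,1), (11,G2,2), (14,G2,3), (19,G1,4), (21,G1,5.5), (21,G3,5.5), (23,G1,8), (23,G2,8), (23,G3,8), (26,G2,10), (28,G3,11)
Step 2: Sum ranks within each group.
R_1 = 18.5 (n_1 = 4)
R_2 = 23 (n_2 = 4)
R_3 = 24.5 (n_3 = 3)
Step 3: H = 12/(N(N+1)) * sum(R_i^2/n_i) - 3(N+1)
     = 12/(11*12) * (18.5^2/4 + 23^2/4 + 24.5^2/3) - 3*12
     = 0.090909 * 417.896 - 36
     = 1.990530.
Step 4: Ties present; correction factor C = 1 - 30/(11^3 - 11) = 0.977273. Corrected H = 1.990530 / 0.977273 = 2.036822.
Step 5: Under H0, H ~ chi^2(2); p-value = 0.361168.
Step 6: alpha = 0.05. fail to reject H0.

H = 2.0368, df = 2, p = 0.361168, fail to reject H0.
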